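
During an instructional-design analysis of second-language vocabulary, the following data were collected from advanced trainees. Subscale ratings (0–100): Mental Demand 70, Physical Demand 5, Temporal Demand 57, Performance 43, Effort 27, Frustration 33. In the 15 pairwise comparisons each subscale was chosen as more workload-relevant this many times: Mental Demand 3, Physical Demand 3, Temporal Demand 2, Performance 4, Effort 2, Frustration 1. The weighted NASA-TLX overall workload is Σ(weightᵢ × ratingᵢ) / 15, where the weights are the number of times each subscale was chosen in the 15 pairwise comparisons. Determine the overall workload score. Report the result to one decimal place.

The tallies are the weights (they sum to 15).
Weighted sum = 3·70 + 3·5 + 2·57 + 4·43 + 2·27 + 1·33
            = 210 + 15 + 114 + 172 + 54 + 33 = 598.
Overall workload = 598 / 15 = 39.8667 ≈ 39.9.

39.9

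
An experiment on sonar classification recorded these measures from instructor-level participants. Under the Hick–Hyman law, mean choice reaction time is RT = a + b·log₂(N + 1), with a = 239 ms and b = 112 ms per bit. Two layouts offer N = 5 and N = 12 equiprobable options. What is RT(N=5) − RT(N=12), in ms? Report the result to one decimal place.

RT(5) = 239 + 112·log₂(6) = 239 + 112·2.5850 = 528.5200 ms.
RT(12) = 239 + 112·log₂(13) = 239 + 112·3.7004 = 653.4448 ms.
Difference = 528.5200 − 653.4448 = -124.9248 ≈ -124.9 ms.

-124.9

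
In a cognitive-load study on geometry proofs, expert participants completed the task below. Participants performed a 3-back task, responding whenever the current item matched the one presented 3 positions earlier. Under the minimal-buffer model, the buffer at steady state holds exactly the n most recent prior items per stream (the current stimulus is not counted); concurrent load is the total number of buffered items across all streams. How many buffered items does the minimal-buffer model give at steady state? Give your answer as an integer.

The buffer holds the 3 most recent prior items.
Steady-state concurrent load = 3 items.

3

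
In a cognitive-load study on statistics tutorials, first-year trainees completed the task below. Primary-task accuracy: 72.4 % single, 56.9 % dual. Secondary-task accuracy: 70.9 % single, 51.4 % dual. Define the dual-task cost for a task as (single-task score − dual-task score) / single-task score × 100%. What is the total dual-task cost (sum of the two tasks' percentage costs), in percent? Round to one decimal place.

Primary cost = (72.4 − 56.9) / 72.4 × 100% = 21.4088%.
Secondary cost = (70.9 − 51.4) / 70.9 × 100% = 27.5035%.
Total = 21.4088% + 27.5035% = 48.9123% ≈ 48.9%.

48.9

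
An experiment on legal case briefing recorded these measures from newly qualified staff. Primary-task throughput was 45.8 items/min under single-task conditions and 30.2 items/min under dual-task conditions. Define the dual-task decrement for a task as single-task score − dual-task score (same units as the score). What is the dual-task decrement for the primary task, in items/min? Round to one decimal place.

15.6

Decrement = 45.8 − 30.2 = 15.6000 items/min ≈ 15.6 items/min.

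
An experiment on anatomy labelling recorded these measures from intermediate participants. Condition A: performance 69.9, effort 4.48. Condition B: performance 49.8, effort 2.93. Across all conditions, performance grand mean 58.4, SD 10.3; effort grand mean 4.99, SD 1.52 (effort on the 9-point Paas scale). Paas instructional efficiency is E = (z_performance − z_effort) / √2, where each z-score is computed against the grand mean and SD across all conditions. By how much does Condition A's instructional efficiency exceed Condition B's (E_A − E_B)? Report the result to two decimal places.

0.66

Condition A: z_P = (69.9 − 58.4)/10.3 = 1.1165; z_E = (4.48 − 4.99)/1.52 = -0.3355; E_A = (1.1165 − (-0.3355))/√2 = 1.0267.
Condition B: z_P = (49.8 − 58.4)/10.3 = -0.8350; z_E = (2.93 − 4.99)/1.52 = -1.3553; E_B = (-0.8350 − (-1.3553))/√2 = 0.3679.
E_A − E_B = 1.0267 − 0.3679 = 0.6588 ≈ 0.66.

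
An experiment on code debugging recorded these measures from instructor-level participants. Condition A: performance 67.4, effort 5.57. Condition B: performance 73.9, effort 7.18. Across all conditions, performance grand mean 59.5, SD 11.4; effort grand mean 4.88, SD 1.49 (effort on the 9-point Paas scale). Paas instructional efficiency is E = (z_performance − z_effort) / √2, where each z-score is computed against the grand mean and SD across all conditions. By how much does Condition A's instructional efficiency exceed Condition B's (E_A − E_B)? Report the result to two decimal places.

Condition A: z_P = (67.4 − 59.5)/11.4 = 0.6930; z_E = (5.57 − 4.88)/1.49 = 0.4631; E_A = (0.6930 − 0.4631)/√2 = 0.1626.
Condition B: z_P = (73.9 − 59.5)/11.4 = 1.2632; z_E = (7.18 − 4.88)/1.49 = 1.5436; E_B = (1.2632 − 1.5436)/√2 = -0.1983.
E_A − E_B = 0.1626 − (-0.1983) = 0.3609 ≈ 0.36.

0.36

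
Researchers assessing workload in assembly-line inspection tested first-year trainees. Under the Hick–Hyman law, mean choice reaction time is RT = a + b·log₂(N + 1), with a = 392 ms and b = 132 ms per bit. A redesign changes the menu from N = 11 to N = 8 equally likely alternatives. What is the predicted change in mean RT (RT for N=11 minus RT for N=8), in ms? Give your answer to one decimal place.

54.8

RT(11) = 392 + 132·log₂(12) = 392 + 132·3.5850 = 865.2200 ms.
RT(8) = 392 + 132·log₂(9) = 392 + 132·3.1699 = 810.4268 ms.
Difference = 865.2200 − 810.4268 = 54.7932 ≈ 54.8 ms.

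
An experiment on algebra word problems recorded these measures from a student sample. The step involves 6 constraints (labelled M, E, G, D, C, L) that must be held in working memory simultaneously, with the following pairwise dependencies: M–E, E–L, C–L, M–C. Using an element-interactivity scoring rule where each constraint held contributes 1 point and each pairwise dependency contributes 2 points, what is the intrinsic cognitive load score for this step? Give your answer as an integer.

14

Count of constraints held simultaneously: 6.
Count of pairwise dependencies listed: 4.
Element contribution: 6 × 1 = 6.
Interaction contribution: 4 × 2 = 8.
Intrinsic load = 6 + 8 = 14.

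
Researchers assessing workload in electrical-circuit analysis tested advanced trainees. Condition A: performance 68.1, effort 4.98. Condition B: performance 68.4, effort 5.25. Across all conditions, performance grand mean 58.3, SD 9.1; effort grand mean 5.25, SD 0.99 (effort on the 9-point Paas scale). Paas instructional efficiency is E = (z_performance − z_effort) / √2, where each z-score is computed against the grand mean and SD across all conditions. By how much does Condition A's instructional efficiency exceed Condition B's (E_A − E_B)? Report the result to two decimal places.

0.17

Condition A: z_P = (68.1 − 58.3)/9.1 = 1.0769; z_E = (4.98 − 5.25)/0.99 = -0.2727; E_A = (1.0769 − (-0.2727))/√2 = 0.9543.
Condition B: z_P = (68.4 − 58.3)/9.1 = 1.1099; z_E = (5.25 − 5.25)/0.99 = 0.0000; E_B = (1.1099 − 0.0000)/√2 = 0.7848.
E_A − E_B = 0.9543 − 0.7848 = 0.1695 ≈ 0.17.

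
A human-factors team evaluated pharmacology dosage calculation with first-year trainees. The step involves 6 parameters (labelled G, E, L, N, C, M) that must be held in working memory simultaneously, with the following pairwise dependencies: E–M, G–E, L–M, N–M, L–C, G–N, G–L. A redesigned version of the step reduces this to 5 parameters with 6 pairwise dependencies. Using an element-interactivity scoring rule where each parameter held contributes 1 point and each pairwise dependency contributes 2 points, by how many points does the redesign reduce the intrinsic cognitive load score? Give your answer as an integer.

Original: 6 × 1 + 7 × 2 = 6 + 14 = 20.
Redesigned: 5 × 1 + 6 × 2 = 5 + 12 = 17.
Reduction = 20 − 17 = 3.

3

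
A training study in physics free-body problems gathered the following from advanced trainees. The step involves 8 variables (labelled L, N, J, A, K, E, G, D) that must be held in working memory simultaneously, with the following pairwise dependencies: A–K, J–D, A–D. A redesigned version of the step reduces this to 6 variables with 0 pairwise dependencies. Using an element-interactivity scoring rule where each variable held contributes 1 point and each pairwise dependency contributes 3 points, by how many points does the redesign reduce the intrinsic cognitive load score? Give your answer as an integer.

Original: 8 × 1 + 3 × 3 = 8 + 9 = 17.
Redesigned: 6 × 1 + 0 × 3 = 6 + 0 = 6.
Reduction = 17 − 6 = 11.

11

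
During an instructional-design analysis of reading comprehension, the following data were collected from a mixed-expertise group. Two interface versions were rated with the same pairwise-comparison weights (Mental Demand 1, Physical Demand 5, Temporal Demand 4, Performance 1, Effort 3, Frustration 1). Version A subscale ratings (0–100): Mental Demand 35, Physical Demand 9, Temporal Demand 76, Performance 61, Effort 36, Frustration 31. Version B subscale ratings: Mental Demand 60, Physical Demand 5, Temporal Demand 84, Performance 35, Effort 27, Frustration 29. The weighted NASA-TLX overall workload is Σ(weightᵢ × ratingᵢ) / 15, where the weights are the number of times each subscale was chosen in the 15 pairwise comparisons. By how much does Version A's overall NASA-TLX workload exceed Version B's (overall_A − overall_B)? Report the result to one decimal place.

Version A weighted sum = 1·35 + 5·9 + 4·76 + 1·61 + 3·36 + 1·31 = 35 + 45 + 304 + 61 + 108 + 31 = 584; overall_A = 584/15 = 38.9333.
Version B weighted sum = 1·60 + 5·5 + 4·84 + 1·35 + 3·27 + 1·29 = 60 + 25 + 336 + 35 + 81 + 29 = 566; overall_B = 566/15 = 37.7333.
Difference = 38.9333 − 37.7333 = 1.2000 ≈ 1.2.

1.2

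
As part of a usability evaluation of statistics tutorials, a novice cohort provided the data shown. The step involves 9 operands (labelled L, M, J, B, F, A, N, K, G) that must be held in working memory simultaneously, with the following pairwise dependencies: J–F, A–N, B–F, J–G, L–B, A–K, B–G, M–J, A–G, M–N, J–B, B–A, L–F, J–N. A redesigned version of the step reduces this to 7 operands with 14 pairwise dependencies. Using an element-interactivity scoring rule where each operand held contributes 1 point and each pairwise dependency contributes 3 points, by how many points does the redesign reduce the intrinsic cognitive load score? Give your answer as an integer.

2

Original: 9 × 1 + 14 × 3 = 9 + 42 = 51.
Redesigned: 7 × 1 + 14 × 3 = 7 + 42 = 49.
Reduction = 51 − 49 = 2.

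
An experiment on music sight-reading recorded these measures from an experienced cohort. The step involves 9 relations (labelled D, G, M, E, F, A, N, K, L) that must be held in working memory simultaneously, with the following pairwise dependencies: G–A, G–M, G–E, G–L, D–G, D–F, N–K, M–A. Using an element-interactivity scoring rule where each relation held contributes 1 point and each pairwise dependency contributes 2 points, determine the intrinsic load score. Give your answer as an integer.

Count of relations held simultaneously: 9.
Count of pairwise dependencies listed: 8.
Element contribution: 9 × 1 = 9.
Interaction contribution: 8 × 2 = 16.
Intrinsic load = 9 + 16 = 25.

25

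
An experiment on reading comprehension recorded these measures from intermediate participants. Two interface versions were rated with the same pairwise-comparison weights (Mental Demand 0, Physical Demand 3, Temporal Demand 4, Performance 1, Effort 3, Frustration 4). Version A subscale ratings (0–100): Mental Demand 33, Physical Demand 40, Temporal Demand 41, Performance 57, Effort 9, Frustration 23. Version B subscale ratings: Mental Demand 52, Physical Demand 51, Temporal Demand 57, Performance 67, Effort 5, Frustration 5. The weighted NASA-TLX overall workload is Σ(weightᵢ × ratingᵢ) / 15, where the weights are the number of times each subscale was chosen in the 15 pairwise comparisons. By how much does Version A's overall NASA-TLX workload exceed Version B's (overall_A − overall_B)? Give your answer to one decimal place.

-1.5

Version A weighted sum = 0·33 + 3·40 + 4·41 + 1·57 + 3·9 + 4·23 = 0 + 120 + 164 + 57 + 27 + 92 = 460; overall_A = 460/15 = 30.6667.
Version B weighted sum = 0·52 + 3·51 + 4·57 + 1·67 + 3·5 + 4·5 = 0 + 153 + 228 + 67 + 15 + 20 = 483; overall_B = 483/15 = 32.2000.
Difference = 30.6667 − 32.2000 = -1.5333 ≈ -1.5.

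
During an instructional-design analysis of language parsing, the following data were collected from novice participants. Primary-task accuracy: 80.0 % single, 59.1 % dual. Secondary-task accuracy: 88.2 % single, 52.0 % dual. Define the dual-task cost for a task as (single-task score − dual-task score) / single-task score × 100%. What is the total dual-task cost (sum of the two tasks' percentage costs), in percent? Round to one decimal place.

Primary cost = (80.0 − 59.1) / 80.0 × 100% = 26.1250%.
Secondary cost = (88.2 − 52.0) / 88.2 × 100% = 41.0431%.
Total = 26.1250% + 41.0431% = 67.1681% ≈ 67.2%.

67.2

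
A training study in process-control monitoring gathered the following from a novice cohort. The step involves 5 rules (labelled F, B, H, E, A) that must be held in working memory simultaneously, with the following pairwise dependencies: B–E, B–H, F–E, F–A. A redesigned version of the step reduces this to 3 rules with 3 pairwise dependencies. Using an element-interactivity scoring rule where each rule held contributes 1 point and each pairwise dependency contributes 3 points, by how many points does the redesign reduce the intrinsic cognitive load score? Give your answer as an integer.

5

Original: 5 × 1 + 4 × 3 = 5 + 12 = 17.
Redesigned: 3 × 1 + 3 × 3 = 3 + 9 = 12.
Reduction = 17 − 12 = 5.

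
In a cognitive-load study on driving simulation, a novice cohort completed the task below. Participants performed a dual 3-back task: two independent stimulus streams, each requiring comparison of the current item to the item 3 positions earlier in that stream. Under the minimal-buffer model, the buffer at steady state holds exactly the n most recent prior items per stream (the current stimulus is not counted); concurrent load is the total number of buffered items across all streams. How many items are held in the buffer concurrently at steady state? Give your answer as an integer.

Each stream's buffer holds its 3 most recent prior items.
Two independent streams: 2 × 3 = 6 buffered items at steady state.

6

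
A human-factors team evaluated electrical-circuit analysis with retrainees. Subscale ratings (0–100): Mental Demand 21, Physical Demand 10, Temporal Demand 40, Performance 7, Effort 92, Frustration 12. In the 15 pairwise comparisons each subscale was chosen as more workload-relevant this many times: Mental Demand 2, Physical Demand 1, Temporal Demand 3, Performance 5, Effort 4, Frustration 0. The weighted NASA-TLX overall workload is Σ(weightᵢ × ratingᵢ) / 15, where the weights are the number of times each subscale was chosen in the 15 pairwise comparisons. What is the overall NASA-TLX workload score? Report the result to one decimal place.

The tallies are the weights (they sum to 15).
Weighted sum = 2·21 + 1·10 + 3·40 + 5·7 + 4·92 + 0·12
            = 42 + 10 + 120 + 35 + 368 + 0 = 575.
Overall workload = 575 / 15 = 38.3333 ≈ 38.3.

38.3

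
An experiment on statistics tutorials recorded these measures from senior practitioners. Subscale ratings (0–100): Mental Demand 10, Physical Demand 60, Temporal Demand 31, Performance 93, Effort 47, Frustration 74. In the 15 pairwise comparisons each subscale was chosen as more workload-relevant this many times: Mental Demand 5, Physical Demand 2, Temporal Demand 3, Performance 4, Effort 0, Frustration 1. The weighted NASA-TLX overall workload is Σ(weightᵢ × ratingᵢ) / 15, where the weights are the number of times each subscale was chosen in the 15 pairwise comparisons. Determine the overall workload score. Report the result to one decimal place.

The tallies are the weights (they sum to 15).
Weighted sum = 5·10 + 2·60 + 3·31 + 4·93 + 0·47 + 1·74
            = 50 + 120 + 93 + 372 + 0 + 74 = 709.
Overall workload = 709 / 15 = 47.2667 ≈ 47.3.

47.3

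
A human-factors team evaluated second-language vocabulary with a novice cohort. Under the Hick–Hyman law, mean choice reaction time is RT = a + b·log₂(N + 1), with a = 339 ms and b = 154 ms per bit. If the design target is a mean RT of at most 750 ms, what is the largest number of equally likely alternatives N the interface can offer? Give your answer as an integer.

Set 339 + 154·log₂(N + 1) ≤ 750.
log₂(N + 1) ≤ (750 − 339) / 154 = 2.6688.
N + 1 ≤ 2^2.6688 = 6.3590.
N ≤ 5.3590, so the largest integer N is 5.

5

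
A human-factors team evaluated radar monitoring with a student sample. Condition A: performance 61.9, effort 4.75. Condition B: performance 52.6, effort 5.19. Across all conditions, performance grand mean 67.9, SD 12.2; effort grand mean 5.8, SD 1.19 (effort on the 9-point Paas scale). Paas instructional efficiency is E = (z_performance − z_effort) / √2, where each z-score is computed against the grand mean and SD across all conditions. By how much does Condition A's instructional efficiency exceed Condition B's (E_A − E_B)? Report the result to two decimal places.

0.80

Condition A: z_P = (61.9 − 67.9)/12.2 = -0.4918; z_E = (4.75 − 5.8)/1.19 = -0.8824; E_A = (-0.4918 − (-0.8824))/√2 = 0.2762.
Condition B: z_P = (52.6 − 67.9)/12.2 = -1.2541; z_E = (5.19 − 5.8)/1.19 = -0.5126; E_B = (-1.2541 − (-0.5126))/√2 = -0.5243.
E_A − E_B = 0.2762 − (-0.5243) = 0.8005 ≈ 0.80.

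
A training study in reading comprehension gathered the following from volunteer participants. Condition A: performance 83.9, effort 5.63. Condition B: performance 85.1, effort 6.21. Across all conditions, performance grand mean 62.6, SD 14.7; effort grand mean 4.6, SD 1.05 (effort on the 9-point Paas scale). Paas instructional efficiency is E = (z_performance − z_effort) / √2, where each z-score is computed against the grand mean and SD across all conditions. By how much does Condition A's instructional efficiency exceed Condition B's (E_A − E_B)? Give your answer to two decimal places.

0.33

Condition A: z_P = (83.9 − 62.6)/14.7 = 1.4490; z_E = (5.63 − 4.6)/1.05 = 0.9810; E_A = (1.4490 − 0.9810)/√2 = 0.3309.
Condition B: z_P = (85.1 − 62.6)/14.7 = 1.5306; z_E = (6.21 − 4.6)/1.05 = 1.5333; E_B = (1.5306 − 1.5333)/√2 = -0.0019.
E_A − E_B = 0.3309 − (-0.0019) = 0.3328 ≈ 0.33.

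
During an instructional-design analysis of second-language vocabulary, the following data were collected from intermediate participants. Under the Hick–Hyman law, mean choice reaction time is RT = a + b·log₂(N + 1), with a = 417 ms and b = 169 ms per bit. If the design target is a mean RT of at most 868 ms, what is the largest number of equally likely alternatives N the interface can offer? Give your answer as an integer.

Set 417 + 169·log₂(N + 1) ≤ 868.
log₂(N + 1) ≤ (868 − 417) / 169 = 2.6686.
N + 1 ≤ 2^2.6686 = 6.3581.
N ≤ 5.3581, so the largest integer N is 5.

5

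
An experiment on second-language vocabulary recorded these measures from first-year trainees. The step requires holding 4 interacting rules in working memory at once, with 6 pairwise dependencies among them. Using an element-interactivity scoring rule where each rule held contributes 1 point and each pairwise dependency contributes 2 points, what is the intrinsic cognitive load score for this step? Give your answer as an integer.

Element contribution: 4 × 1 = 4.
Interaction contribution: 6 × 2 = 12.
Intrinsic load = 4 + 12 = 16.

16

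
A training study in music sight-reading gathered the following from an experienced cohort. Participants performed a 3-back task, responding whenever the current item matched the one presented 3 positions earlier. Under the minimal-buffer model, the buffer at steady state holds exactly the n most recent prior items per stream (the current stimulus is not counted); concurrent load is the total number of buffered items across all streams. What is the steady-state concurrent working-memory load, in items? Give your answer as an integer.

The buffer holds the 3 most recent prior items.
Steady-state concurrent load = 3 items.

3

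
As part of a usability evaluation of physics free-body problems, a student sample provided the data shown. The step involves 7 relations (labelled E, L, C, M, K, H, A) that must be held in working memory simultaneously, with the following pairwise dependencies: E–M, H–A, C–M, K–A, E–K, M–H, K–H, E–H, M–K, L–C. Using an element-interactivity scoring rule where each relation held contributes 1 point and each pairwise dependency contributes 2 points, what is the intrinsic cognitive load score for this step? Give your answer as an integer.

27

Count of relations held simultaneously: 7.
Count of pairwise dependencies listed: 10.
Element contribution: 7 × 1 = 7.
Interaction contribution: 10 × 2 = 20.
Intrinsic load = 7 + 20 = 27.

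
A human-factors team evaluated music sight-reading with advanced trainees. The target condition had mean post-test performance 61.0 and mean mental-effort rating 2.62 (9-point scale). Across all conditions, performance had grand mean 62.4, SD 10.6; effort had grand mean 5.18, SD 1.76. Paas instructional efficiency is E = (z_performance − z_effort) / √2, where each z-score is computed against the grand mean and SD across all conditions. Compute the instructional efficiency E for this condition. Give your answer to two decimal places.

0.94

z_performance = (61.0 − 62.4) / 10.6 = -1.4000 / 10.6 = -0.1321.
z_effort = (2.62 − 5.18) / 1.76 = -2.5600 / 1.76 = -1.4545.
z_P − z_E = -0.1321 − (-1.4545) = 1.3224.
E = 1.3224 / √2 = 1.3224 / 1.41421 = 0.9351 ≈ 0.94.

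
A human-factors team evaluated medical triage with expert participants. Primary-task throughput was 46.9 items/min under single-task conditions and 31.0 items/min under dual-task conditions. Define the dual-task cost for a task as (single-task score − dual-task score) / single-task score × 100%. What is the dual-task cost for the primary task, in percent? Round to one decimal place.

Cost = (46.9 − 31.0) / 46.9 × 100%
     = 15.9000 / 46.9 × 100% = 33.9019%.
≈ 33.9%.

33.9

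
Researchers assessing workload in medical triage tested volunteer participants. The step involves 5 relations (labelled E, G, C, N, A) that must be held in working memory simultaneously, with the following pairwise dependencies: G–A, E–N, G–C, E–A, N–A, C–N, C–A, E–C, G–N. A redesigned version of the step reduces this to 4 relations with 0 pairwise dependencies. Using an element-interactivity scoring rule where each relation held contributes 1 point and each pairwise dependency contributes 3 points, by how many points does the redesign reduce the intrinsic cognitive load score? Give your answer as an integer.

28

Original: 5 × 1 + 9 × 3 = 5 + 27 = 32.
Redesigned: 4 × 1 + 0 × 3 = 4 + 0 = 4.
Reduction = 32 − 4 = 28.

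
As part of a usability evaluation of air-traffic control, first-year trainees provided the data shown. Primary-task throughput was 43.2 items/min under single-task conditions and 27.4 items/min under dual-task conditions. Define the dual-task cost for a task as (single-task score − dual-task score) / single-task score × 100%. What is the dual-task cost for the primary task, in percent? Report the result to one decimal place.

36.6

Cost = (43.2 − 27.4) / 43.2 × 100%
     = 15.8000 / 43.2 × 100% = 36.5741%.
≈ 36.6%.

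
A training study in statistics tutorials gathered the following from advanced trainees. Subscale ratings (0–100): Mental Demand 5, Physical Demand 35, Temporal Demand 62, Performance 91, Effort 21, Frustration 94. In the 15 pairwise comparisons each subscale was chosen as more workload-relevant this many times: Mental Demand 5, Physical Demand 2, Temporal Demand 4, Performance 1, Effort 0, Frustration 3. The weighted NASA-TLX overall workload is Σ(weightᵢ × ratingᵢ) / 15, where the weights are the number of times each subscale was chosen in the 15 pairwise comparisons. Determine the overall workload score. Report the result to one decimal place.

The tallies are the weights (they sum to 15).
Weighted sum = 5·5 + 2·35 + 4·62 + 1·91 + 0·21 + 3·94
            = 25 + 70 + 248 + 91 + 0 + 282 = 716.
Overall workload = 716 / 15 = 47.7333 ≈ 47.7.

47.7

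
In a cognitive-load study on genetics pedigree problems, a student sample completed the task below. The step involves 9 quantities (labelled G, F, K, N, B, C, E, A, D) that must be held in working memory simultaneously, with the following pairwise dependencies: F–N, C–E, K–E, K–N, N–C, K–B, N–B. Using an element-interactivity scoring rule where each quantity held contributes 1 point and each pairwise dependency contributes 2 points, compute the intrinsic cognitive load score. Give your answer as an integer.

Count of quantities held simultaneously: 9.
Count of pairwise dependencies listed: 7.
Element contribution: 9 × 1 = 9.
Interaction contribution: 7 × 2 = 14.
Intrinsic load = 9 + 14 = 23.

23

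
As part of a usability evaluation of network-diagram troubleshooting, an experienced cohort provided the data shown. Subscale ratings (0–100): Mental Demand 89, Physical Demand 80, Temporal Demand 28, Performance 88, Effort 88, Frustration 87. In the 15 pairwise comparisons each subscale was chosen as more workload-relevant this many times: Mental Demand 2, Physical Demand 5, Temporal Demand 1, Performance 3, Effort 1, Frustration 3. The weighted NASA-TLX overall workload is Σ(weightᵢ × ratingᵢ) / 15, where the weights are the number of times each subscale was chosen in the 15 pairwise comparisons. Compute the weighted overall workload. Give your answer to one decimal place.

81.3

The tallies are the weights (they sum to 15).
Weighted sum = 2·89 + 5·80 + 1·28 + 3·88 + 1·88 + 3·87
            = 178 + 400 + 28 + 264 + 88 + 261 = 1219.
Overall workload = 1219 / 15 = 81.2667 ≈ 81.3.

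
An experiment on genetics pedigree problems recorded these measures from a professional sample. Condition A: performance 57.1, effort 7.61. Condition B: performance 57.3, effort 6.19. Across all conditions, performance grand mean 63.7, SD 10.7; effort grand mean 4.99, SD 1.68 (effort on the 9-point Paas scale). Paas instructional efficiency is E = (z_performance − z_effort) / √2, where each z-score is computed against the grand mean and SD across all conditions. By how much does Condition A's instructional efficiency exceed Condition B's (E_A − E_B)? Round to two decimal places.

Condition A: z_P = (57.1 − 63.7)/10.7 = -0.6168; z_E = (7.61 − 4.99)/1.68 = 1.5595; E_A = (-0.6168 − 1.5595)/√2 = -1.5389.
Condition B: z_P = (57.3 − 63.7)/10.7 = -0.5981; z_E = (6.19 − 4.99)/1.68 = 0.7143; E_B = (-0.5981 − 0.7143)/√2 = -0.9280.
E_A − E_B = -1.5389 − (-0.9280) = -0.6109 ≈ -0.61.

-0.61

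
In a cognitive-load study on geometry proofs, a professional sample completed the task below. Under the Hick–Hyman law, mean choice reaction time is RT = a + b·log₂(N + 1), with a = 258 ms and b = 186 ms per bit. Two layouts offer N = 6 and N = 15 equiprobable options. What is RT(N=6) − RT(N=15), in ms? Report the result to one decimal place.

-221.8

RT(6) = 258 + 186·log₂(7) = 258 + 186·2.8074 = 780.1764 ms.
RT(15) = 258 + 186·log₂(16) = 258 + 186·4.0000 = 1002.0000 ms.
Difference = 780.1764 − 1002.0000 = -221.8236 ≈ -221.8 ms.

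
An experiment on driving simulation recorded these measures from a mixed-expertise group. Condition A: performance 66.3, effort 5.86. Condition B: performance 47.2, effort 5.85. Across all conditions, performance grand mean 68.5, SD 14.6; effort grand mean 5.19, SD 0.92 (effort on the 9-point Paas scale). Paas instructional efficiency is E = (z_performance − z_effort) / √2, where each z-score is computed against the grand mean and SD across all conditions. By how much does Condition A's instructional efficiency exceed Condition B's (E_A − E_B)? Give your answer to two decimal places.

Condition A: z_P = (66.3 − 68.5)/14.6 = -0.1507; z_E = (5.86 − 5.19)/0.92 = 0.7283; E_A = (-0.1507 − 0.7283)/√2 = -0.6215.
Condition B: z_P = (47.2 − 68.5)/14.6 = -1.4589; z_E = (5.85 − 5.19)/0.92 = 0.7174; E_B = (-1.4589 − 0.7174)/√2 = -1.5389.
E_A − E_B = -0.6215 − (-1.5389) = 0.9174 ≈ 0.92.

0.92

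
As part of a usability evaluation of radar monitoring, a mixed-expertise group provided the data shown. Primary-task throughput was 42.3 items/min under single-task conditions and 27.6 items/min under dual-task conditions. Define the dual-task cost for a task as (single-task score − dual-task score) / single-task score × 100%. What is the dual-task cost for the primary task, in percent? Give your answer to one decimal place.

Cost = (42.3 − 27.6) / 42.3 × 100%
     = 14.7000 / 42.3 × 100% = 34.7518%.
≈ 34.8%.

34.8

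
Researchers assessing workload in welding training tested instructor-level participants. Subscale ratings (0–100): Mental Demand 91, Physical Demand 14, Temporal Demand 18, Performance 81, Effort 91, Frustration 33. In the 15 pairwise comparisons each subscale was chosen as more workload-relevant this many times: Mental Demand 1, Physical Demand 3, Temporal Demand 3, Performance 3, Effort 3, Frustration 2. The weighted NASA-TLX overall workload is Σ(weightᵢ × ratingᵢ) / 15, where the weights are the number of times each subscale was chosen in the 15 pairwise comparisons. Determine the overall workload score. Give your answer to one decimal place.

51.3

The tallies are the weights (they sum to 15).
Weighted sum = 1·91 + 3·14 + 3·18 + 3·81 + 3·91 + 2·33
            = 91 + 42 + 54 + 243 + 273 + 66 = 769.
Overall workload = 769 / 15 = 51.2667 ≈ 51.3.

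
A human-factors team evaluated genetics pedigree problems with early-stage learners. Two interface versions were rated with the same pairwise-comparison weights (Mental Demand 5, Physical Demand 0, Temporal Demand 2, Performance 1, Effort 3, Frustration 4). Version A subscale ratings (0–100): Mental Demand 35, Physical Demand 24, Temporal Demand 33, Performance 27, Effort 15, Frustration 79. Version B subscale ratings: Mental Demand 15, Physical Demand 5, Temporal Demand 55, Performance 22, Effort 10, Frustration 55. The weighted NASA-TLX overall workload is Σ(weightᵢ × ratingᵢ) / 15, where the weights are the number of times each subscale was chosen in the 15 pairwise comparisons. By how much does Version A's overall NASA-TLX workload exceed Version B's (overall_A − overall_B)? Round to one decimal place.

Version A weighted sum = 5·35 + 0·24 + 2·33 + 1·27 + 3·15 + 4·79 = 175 + 0 + 66 + 27 + 45 + 316 = 629; overall_A = 629/15 = 41.9333.
Version B weighted sum = 5·15 + 0·5 + 2·55 + 1·22 + 3·10 + 4·55 = 75 + 0 + 110 + 22 + 30 + 220 = 457; overall_B = 457/15 = 30.4667.
Difference = 41.9333 − 30.4667 = 11.4666 ≈ 11.5.

11.5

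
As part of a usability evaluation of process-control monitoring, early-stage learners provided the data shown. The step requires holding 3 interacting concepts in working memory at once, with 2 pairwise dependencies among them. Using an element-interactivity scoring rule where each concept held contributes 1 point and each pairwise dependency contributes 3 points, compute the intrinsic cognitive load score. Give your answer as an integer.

9

Element contribution: 3 × 1 = 3.
Interaction contribution: 2 × 3 = 6.
Intrinsic load = 3 + 6 = 9.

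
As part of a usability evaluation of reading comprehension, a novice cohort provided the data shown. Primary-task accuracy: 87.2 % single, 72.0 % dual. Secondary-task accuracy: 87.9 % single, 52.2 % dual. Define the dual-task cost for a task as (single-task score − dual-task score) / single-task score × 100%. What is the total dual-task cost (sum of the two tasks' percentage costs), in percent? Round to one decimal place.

Primary cost = (87.2 − 72.0) / 87.2 × 100% = 17.4312%.
Secondary cost = (87.9 − 52.2) / 87.9 × 100% = 40.6143%.
Total = 17.4312% + 40.6143% = 58.0455% ≈ 58.0%.

58.0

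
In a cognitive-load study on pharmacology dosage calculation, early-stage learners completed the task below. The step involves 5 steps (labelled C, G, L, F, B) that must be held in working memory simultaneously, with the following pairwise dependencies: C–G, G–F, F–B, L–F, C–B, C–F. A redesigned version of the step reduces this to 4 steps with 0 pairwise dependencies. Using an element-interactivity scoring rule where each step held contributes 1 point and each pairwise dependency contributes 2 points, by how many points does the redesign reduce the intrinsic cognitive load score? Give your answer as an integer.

13

Original: 5 × 1 + 6 × 2 = 5 + 12 = 17.
Redesigned: 4 × 1 + 0 × 2 = 4 + 0 = 4.
Reduction = 17 − 4 = 13.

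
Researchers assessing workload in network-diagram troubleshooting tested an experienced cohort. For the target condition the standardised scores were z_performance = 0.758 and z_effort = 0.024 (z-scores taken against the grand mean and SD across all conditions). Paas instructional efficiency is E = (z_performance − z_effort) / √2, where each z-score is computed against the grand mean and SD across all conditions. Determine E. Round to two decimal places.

0.52

z_P − z_E = 0.758 − 0.024 = 0.7340.
E = 0.7340 / √2 = 0.7340 / 1.41421 = 0.5190 ≈ 0.52.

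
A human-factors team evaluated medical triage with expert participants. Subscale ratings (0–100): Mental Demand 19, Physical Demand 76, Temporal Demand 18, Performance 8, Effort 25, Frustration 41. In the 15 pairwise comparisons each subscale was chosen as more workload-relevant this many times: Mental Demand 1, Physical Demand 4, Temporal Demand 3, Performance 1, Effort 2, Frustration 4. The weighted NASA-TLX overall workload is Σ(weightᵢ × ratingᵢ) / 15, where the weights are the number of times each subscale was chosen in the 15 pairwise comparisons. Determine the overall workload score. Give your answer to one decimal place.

39.9

The tallies are the weights (they sum to 15).
Weighted sum = 1·19 + 4·76 + 3·18 + 1·8 + 2·25 + 4·41
            = 19 + 304 + 54 + 8 + 50 + 164 = 599.
Overall workload = 599 / 15 = 39.9333 ≈ 39.9.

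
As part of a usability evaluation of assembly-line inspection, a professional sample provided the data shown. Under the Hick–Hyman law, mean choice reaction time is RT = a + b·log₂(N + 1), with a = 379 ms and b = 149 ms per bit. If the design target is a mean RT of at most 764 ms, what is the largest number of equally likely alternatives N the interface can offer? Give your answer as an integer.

4

Set 379 + 149·log₂(N + 1) ≤ 764.
log₂(N + 1) ≤ (764 − 379) / 149 = 2.5839.
N + 1 ≤ 2^2.5839 = 5.9956.
N ≤ 4.9956, so the largest integer N is 4.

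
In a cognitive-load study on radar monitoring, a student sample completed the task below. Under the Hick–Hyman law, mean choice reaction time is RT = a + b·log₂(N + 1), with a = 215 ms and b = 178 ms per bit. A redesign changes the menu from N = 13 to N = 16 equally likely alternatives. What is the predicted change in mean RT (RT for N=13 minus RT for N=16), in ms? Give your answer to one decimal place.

-49.9

RT(13) = 215 + 178·log₂(14) = 215 + 178·3.8074 = 892.7172 ms.
RT(16) = 215 + 178·log₂(17) = 215 + 178·4.0875 = 942.5750 ms.
Difference = 892.7172 − 942.5750 = -49.8578 ≈ -49.9 ms.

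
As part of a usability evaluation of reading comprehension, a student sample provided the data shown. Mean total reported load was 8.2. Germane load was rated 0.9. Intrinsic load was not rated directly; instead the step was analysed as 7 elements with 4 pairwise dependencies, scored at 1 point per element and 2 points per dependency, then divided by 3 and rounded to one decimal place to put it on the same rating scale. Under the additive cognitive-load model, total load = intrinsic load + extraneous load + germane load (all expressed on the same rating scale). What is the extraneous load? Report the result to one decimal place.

Intrinsic (element-interactivity): (7 × 1 + 4 × 2) / 3 = 15 / 3 = 5.0000 → 5.0.
extraneous load = total − intrinsic − germane
             = 8.2 − 5.0 − 0.9 = 2.3.

2.3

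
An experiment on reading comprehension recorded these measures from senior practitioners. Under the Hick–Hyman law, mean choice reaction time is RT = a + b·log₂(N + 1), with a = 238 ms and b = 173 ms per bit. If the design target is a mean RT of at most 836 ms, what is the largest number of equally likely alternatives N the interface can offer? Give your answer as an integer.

9

Set 238 + 173·log₂(N + 1) ≤ 836.
log₂(N + 1) ≤ (836 − 238) / 173 = 3.4566.
N + 1 ≤ 2^3.4566 = 10.9784.
N ≤ 9.9784, so the largest integer N is 9.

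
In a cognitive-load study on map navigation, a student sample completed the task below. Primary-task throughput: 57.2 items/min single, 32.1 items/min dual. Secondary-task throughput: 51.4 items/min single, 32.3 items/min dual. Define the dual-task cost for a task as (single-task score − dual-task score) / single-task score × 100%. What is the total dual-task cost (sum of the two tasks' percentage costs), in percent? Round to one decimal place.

81.0

Primary cost = (57.2 − 32.1) / 57.2 × 100% = 43.8811%.
Secondary cost = (51.4 − 32.3) / 51.4 × 100% = 37.1595%.
Total = 43.8811% + 37.1595% = 81.0406% ≈ 81.0%.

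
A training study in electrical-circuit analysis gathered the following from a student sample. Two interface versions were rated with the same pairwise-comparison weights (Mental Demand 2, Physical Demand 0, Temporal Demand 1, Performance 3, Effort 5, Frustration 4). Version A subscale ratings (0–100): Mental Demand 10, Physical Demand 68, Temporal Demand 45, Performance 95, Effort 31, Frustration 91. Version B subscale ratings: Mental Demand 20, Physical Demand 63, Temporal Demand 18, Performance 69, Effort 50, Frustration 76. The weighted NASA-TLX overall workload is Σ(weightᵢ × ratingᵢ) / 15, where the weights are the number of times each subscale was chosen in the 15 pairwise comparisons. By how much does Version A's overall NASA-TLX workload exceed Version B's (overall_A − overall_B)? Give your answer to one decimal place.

3.3

Version A weighted sum = 2·10 + 0·68 + 1·45 + 3·95 + 5·31 + 4·91 = 20 + 0 + 45 + 285 + 155 + 364 = 869; overall_A = 869/15 = 57.9333.
Version B weighted sum = 2·20 + 0·63 + 1·18 + 3·69 + 5·50 + 4·76 = 40 + 0 + 18 + 207 + 250 + 304 = 819; overall_B = 819/15 = 54.6000.
Difference = 57.9333 − 54.6000 = 3.3333 ≈ 3.3.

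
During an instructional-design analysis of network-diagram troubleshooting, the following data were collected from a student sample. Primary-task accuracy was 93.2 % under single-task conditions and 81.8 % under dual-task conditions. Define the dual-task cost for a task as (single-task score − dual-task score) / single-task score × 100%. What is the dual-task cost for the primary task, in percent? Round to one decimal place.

12.2

Cost = (93.2 − 81.8) / 93.2 × 100%
     = 11.4000 / 93.2 × 100% = 12.2318%.
≈ 12.2%.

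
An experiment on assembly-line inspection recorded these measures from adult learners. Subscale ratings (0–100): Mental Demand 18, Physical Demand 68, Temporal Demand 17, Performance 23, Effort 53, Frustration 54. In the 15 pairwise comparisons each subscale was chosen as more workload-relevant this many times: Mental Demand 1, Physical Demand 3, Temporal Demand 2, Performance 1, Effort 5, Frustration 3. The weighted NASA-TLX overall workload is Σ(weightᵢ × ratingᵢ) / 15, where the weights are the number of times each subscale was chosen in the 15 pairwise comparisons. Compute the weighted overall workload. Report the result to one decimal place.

47.1

The tallies are the weights (they sum to 15).
Weighted sum = 1·18 + 3·68 + 2·17 + 1·23 + 5·53 + 3·54
            = 18 + 204 + 34 + 23 + 265 + 162 = 706.
Overall workload = 706 / 15 = 47.0667 ≈ 47.1.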